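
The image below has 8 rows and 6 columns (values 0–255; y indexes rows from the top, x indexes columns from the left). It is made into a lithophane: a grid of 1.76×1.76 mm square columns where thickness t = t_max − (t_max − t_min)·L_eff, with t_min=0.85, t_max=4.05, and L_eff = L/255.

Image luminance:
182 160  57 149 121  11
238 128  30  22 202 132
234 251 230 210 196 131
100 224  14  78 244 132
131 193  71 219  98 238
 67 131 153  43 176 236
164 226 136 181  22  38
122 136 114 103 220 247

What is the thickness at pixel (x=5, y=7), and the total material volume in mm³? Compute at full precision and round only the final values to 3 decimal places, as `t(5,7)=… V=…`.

span = t_max - t_min = 4.05 - 0.85 = 3.200
L(5,7) = 247, L_eff = 247/255 = 0.968627
t(5,7) = 4.05 - 3.200·0.968627 = 0.950
Σt over all 8·6 pixels = 136804/1275 ≈ 107.2972549
V = pitch²·Σt = 1.76²·136804/1275 = 332.364

t(5,7)=0.950 V=332.364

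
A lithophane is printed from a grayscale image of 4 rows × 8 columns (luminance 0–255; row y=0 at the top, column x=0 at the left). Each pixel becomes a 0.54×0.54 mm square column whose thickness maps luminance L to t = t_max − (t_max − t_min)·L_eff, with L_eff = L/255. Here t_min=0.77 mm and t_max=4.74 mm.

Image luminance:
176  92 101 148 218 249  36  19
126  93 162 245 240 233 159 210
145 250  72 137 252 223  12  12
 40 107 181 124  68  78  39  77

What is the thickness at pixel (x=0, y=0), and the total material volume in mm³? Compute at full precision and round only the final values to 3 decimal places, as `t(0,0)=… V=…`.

t(0,0)=2.000 V=24.600

span = t_max - t_min = 4.74 - 0.77 = 3.970
L(0,0) = 176, L_eff = 176/255 = 0.690196
t(0,0) = 4.74 - 3.970·0.690196 = 2.000
Σt over all 4·8 pixels = 537803/6375 ≈ 84.3612549
V = pitch²·Σt = 0.54²·537803/6375 = 24.600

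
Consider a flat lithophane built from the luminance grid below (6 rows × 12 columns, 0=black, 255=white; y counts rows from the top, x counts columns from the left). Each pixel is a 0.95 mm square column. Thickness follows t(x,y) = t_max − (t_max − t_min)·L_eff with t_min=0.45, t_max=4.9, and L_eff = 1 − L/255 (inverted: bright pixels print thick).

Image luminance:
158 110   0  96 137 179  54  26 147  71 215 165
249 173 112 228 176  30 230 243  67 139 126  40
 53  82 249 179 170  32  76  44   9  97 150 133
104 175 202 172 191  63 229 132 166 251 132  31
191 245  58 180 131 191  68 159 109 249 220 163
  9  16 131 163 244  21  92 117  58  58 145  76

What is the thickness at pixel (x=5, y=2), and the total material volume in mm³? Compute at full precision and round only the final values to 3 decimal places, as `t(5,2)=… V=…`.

span = t_max - t_min = 4.9 - 0.45 = 4.450
L(5,2) = 32, L_eff = 1 - 32/255 = 0.874510 (inverted)
t(5,2) = 4.9 - 4.450·0.874510 = 1.008
Σt over all 6·12 pixels = 333561/1700 ≈ 196.2123529
V = pitch²·Σt = 0.95²·333561/1700 = 177.082

t(5,2)=1.008 V=177.082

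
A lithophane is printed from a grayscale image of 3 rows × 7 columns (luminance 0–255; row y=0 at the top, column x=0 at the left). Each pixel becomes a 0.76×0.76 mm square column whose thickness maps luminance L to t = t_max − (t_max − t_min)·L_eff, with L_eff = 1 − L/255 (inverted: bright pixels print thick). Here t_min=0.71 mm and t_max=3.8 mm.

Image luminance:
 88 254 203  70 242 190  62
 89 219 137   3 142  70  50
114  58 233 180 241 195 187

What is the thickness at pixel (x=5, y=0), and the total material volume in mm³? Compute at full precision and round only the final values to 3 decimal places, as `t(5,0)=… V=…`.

span = t_max - t_min = 3.8 - 0.71 = 3.090
L(5,0) = 190, L_eff = 1 - 190/255 = 0.254902 (inverted)
t(5,0) = 3.8 - 3.090·0.254902 = 3.012
Σt over all 3·7 pixels = 109629/2125 ≈ 51.5901176
V = pitch²·Σt = 0.76²·109629/2125 = 29.798

t(5,0)=3.012 V=29.798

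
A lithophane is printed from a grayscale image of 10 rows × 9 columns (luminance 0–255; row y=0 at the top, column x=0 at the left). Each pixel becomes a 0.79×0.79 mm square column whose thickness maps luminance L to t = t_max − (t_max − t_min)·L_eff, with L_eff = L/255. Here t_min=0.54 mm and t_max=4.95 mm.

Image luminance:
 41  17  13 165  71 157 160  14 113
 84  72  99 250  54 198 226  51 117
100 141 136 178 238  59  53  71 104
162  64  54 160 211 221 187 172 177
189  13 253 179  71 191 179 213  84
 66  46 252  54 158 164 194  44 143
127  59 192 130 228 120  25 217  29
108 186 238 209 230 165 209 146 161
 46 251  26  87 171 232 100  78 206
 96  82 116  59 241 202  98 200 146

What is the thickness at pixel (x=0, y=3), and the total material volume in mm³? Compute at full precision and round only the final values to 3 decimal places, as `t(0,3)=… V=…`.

span = t_max - t_min = 4.95 - 0.54 = 4.410
L(0,3) = 162, L_eff = 162/255 = 0.635294
t(0,3) = 4.95 - 4.410·0.635294 = 2.148
Σt over all 10·9 pixels = 2008197/8500 ≈ 236.2584706
V = pitch²·Σt = 0.79²·2008197/8500 = 147.449

t(0,3)=2.148 V=147.449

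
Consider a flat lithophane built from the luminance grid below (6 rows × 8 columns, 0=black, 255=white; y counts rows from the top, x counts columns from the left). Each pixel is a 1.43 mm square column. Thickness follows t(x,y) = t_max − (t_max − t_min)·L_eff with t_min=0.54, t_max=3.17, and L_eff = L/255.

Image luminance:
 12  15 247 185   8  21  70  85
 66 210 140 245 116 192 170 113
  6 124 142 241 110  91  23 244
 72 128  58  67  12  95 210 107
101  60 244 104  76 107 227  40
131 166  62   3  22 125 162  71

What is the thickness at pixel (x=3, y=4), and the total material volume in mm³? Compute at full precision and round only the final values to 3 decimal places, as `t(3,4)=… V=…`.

span = t_max - t_min = 3.17 - 0.54 = 2.630
L(3,4) = 104, L_eff = 104/255 = 0.407843
t(3,4) = 3.17 - 2.630·0.407843 = 2.097
Σt over all 6·8 pixels = 1239671/12750 ≈ 97.2290980
V = pitch²·Σt = 1.43²·1239671/12750 = 198.824

t(3,4)=2.097 V=198.824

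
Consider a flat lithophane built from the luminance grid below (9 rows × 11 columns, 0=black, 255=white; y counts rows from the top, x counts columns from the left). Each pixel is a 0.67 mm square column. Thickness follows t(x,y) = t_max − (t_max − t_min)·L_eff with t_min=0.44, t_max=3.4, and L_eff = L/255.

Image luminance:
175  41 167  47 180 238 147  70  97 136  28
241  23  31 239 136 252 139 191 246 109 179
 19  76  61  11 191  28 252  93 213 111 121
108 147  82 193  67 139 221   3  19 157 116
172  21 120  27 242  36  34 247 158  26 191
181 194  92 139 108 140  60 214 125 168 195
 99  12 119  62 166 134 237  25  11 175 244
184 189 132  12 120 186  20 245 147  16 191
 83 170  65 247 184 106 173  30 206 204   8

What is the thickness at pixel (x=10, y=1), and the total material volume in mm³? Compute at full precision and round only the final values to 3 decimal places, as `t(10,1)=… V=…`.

t(10,1)=1.322 V=85.277

span = t_max - t_min = 3.4 - 0.44 = 2.960
L(10,1) = 179, L_eff = 179/255 = 0.701961
t(10,1) = 3.4 - 2.960·0.701961 = 1.322
Σt over all 9·11 pixels = 1211057/6375 ≈ 189.9697255
V = pitch²·Σt = 0.67²·1211057/6375 = 85.277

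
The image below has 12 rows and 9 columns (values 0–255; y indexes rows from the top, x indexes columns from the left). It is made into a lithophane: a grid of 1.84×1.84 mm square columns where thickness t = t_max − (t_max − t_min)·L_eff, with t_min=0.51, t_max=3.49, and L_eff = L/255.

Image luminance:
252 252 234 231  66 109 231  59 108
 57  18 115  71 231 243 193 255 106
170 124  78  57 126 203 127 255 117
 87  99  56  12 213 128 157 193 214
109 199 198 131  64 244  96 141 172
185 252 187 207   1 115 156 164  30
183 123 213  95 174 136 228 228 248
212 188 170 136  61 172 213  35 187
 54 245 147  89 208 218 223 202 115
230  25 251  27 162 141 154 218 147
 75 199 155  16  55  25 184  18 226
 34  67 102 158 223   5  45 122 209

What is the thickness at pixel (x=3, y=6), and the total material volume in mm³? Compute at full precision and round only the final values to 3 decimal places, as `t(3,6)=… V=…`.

span = t_max - t_min = 3.49 - 0.51 = 2.980
L(3,6) = 95, L_eff = 95/255 = 0.372549
t(3,6) = 3.49 - 2.980·0.372549 = 2.380
Σt over all 12·9 pixels = 72656/375 ≈ 193.7493333
V = pitch²·Σt = 1.84²·72656/375 = 655.958

t(3,6)=2.380 V=655.958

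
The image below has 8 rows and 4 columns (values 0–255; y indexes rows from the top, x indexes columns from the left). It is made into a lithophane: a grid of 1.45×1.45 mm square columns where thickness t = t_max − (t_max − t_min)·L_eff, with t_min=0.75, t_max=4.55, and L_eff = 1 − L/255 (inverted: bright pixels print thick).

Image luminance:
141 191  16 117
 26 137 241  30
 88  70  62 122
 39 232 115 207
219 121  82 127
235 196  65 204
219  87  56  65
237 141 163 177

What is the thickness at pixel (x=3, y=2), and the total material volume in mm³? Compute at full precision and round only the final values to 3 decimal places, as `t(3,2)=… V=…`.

t(3,2)=2.568 V=182.929

span = t_max - t_min = 4.55 - 0.75 = 3.800
L(3,2) = 122, L_eff = 1 - 122/255 = 0.521569 (inverted)
t(3,2) = 4.55 - 3.800·0.521569 = 2.568
Σt over all 8·4 pixels = 110932/1275 ≈ 87.0054902
V = pitch²·Σt = 1.45²·110932/1275 = 182.929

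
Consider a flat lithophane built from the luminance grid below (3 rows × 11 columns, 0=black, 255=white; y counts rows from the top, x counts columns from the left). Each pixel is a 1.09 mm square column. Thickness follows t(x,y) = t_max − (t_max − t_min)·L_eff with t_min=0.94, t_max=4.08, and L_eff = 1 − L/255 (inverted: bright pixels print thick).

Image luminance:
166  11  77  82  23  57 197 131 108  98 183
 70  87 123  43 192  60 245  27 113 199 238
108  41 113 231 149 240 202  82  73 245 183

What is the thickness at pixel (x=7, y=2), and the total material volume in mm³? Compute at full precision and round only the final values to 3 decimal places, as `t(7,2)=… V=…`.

span = t_max - t_min = 4.08 - 0.94 = 3.140
L(7,2) = 82, L_eff = 1 - 82/255 = 0.678431 (inverted)
t(7,2) = 4.08 - 3.140·0.678431 = 1.950
Σt over all 3·11 pixels = 175739/2125 ≈ 82.7007059
V = pitch²·Σt = 1.09²·175739/2125 = 98.257

t(7,2)=1.950 V=98.257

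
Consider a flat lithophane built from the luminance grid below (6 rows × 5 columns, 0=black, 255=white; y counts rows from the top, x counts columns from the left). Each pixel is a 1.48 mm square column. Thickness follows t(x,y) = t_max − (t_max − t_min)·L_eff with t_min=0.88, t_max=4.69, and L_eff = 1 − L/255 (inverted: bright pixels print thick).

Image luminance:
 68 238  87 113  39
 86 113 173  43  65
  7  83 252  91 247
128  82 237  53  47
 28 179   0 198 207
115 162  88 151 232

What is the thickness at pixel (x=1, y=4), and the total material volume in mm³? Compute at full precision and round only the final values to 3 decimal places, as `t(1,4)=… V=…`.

t(1,4)=3.554 V=176.037

span = t_max - t_min = 4.69 - 0.88 = 3.810
L(1,4) = 179, L_eff = 1 - 179/255 = 0.298039 (inverted)
t(1,4) = 4.69 - 3.810·0.298039 = 3.554
Σt over all 6·5 pixels = 170781/2125 ≈ 80.3675294
V = pitch²·Σt = 1.48²·170781/2125 = 176.037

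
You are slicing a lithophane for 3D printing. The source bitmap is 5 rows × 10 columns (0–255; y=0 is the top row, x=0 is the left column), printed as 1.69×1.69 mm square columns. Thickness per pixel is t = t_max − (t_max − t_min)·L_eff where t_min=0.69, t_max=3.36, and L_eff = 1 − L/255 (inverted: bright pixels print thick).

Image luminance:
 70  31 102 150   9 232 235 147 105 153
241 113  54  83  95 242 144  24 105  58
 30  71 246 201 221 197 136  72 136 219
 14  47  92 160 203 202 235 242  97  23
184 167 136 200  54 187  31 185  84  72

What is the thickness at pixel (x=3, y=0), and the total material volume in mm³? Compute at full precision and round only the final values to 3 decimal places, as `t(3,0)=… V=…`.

span = t_max - t_min = 3.36 - 0.69 = 2.670
L(3,0) = 150, L_eff = 1 - 150/255 = 0.411765 (inverted)
t(3,0) = 3.36 - 2.670·0.411765 = 2.261
Σt over all 5·10 pixels = 875043/8500 ≈ 102.9462353
V = pitch²·Σt = 1.69²·875043/8500 = 294.025

t(3,0)=2.261 V=294.025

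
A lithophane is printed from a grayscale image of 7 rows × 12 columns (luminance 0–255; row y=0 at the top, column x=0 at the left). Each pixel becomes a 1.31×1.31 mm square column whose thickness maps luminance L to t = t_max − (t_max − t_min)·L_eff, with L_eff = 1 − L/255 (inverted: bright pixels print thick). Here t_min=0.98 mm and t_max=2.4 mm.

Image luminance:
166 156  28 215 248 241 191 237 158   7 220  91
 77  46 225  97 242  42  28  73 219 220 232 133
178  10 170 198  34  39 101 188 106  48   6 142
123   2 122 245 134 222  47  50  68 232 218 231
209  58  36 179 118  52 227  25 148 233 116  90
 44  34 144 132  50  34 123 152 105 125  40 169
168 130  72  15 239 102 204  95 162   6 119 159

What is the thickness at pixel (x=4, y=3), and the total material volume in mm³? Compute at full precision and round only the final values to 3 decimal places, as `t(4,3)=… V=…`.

span = t_max - t_min = 2.4 - 0.98 = 1.420
L(4,3) = 134, L_eff = 1 - 134/255 = 0.474510 (inverted)
t(4,3) = 2.4 - 1.420·0.474510 = 1.726
Σt over all 7·12 pixels = 12024/85 ≈ 141.4588235
V = pitch²·Σt = 1.31²·12024/85 = 242.757

t(4,3)=1.726 V=242.757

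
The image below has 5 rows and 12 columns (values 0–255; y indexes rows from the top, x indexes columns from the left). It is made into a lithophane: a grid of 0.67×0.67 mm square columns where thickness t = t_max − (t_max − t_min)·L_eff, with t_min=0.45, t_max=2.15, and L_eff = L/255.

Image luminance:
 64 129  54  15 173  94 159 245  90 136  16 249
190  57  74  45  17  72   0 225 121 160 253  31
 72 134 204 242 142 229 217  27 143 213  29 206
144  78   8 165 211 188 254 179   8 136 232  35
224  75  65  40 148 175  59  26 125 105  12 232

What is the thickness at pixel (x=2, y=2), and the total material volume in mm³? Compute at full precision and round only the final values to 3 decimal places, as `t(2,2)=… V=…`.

span = t_max - t_min = 2.15 - 0.45 = 1.700
L(2,2) = 204, L_eff = 204/255 = 0.800000
t(2,2) = 2.15 - 1.700·0.800000 = 0.790
Σt over all 5·12 pixels = 11899/150 ≈ 79.3266667
V = pitch²·Σt = 0.67²·11899/150 = 35.610

t(2,2)=0.790 V=35.610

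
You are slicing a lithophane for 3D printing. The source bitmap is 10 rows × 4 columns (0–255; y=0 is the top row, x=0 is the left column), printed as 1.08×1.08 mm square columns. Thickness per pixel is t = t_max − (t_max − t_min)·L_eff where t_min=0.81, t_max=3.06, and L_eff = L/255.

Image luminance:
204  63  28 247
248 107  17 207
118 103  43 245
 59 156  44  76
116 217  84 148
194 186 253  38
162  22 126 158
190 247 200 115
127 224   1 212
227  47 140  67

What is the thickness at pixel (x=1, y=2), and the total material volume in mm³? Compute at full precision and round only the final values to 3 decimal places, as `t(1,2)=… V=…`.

span = t_max - t_min = 3.06 - 0.81 = 2.250
L(1,2) = 103, L_eff = 103/255 = 0.403922
t(1,2) = 3.06 - 2.250·0.403922 = 2.151
Σt over all 10·4 pixels = 12609/170 ≈ 74.1705882
V = pitch²·Σt = 1.08²·12609/170 = 86.513

t(1,2)=2.151 V=86.513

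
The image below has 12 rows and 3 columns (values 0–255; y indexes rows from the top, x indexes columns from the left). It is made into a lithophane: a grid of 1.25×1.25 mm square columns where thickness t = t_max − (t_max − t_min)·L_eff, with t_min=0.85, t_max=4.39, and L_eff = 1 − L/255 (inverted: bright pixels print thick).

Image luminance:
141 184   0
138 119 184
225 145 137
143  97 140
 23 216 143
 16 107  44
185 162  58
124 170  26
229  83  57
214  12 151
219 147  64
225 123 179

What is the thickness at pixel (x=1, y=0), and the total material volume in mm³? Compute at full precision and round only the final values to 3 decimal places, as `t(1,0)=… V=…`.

span = t_max - t_min = 4.39 - 0.85 = 3.540
L(1,0) = 184, L_eff = 1 - 184/255 = 0.278431 (inverted)
t(1,0) = 4.39 - 3.540·0.278431 = 3.404
Σt over all 12·3 pixels = 40322/425 ≈ 94.8752941
V = pitch²·Σt = 1.25²·40322/425 = 148.243

t(1,0)=3.404 V=148.243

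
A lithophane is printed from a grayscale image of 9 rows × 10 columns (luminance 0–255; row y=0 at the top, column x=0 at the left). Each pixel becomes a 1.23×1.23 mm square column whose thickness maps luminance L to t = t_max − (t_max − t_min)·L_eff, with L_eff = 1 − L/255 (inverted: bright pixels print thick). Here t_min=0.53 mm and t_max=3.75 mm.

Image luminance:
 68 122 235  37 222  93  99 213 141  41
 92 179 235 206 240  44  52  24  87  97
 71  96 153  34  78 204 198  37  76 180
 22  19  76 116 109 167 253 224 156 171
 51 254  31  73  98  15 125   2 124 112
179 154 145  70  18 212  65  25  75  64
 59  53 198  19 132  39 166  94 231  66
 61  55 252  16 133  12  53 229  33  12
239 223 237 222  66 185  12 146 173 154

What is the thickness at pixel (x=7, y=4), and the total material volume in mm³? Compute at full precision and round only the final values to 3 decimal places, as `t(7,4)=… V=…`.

t(7,4)=0.555 V=271.402

span = t_max - t_min = 3.75 - 0.53 = 3.220
L(7,4) = 2, L_eff = 1 - 2/255 = 0.992157 (inverted)
t(7,4) = 3.75 - 3.220·0.992157 = 0.555
Σt over all 9·10 pixels = 1143622/6375 ≈ 179.3916863
V = pitch²·Σt = 1.23²·1143622/6375 = 271.402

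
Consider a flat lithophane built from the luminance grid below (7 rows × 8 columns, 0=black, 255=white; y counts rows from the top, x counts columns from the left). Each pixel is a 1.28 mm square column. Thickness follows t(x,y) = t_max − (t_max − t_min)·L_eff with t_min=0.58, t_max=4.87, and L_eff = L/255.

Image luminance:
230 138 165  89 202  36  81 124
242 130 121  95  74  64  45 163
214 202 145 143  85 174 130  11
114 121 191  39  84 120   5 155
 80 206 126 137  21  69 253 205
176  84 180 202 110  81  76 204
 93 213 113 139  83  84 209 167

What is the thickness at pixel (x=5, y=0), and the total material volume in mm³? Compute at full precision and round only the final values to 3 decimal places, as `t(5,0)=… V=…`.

t(5,0)=4.264 V=247.181

span = t_max - t_min = 4.87 - 0.58 = 4.290
L(5,0) = 36, L_eff = 36/255 = 0.141176
t(5,0) = 4.87 - 4.290·0.141176 = 4.264
Σt over all 7·8 pixels = 1282371/8500 ≈ 150.8671765
V = pitch²·Σt = 1.28²·1282371/8500 = 247.181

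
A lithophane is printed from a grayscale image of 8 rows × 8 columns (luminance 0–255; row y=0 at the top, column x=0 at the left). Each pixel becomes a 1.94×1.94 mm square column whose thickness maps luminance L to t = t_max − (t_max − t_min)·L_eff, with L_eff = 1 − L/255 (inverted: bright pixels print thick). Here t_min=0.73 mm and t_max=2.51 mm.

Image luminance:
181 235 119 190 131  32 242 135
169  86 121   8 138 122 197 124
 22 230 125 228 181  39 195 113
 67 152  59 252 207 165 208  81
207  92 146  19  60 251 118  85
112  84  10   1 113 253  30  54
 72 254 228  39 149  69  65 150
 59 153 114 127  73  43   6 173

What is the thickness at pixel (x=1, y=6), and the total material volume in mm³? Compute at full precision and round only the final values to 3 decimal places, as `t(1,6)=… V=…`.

span = t_max - t_min = 2.51 - 0.73 = 1.780
L(1,6) = 254, L_eff = 1 - 254/255 = 0.003922 (inverted)
t(1,6) = 2.51 - 1.780·0.003922 = 2.503
Σt over all 8·8 pixels = 1304387/12750 ≈ 102.3048627
V = pitch²·Σt = 1.94²·1304387/12750 = 385.035

t(1,6)=2.503 V=385.035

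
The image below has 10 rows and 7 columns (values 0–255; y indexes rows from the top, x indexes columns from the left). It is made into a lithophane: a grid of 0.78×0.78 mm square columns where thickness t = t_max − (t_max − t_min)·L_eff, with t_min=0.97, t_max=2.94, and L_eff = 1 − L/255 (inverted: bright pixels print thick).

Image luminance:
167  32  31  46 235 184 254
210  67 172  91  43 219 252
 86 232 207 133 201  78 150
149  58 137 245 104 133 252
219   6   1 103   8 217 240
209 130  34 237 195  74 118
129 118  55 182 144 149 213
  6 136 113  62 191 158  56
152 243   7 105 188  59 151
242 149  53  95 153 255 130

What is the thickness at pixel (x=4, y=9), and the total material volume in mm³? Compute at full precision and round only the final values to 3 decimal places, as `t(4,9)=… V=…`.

t(4,9)=2.152 V=86.681

span = t_max - t_min = 2.94 - 0.97 = 1.970
L(4,9) = 153, L_eff = 1 - 153/255 = 0.400000 (inverted)
t(4,9) = 2.94 - 1.970·0.400000 = 2.152
Σt over all 10·7 pixels = 3633091/25500 ≈ 142.4741569
V = pitch²·Σt = 0.78²·3633091/25500 = 86.681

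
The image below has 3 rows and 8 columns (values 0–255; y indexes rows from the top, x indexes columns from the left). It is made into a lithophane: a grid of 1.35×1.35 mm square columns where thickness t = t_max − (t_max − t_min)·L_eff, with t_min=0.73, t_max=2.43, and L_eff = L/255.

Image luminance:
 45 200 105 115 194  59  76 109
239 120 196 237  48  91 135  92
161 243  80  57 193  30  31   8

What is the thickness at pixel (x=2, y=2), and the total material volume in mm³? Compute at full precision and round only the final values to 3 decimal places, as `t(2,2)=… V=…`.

span = t_max - t_min = 2.43 - 0.73 = 1.700
L(2,2) = 80, L_eff = 80/255 = 0.313725
t(2,2) = 2.43 - 1.700·0.313725 = 1.897
Σt over all 3·8 pixels = 2942/75 ≈ 39.2266667
V = pitch²·Σt = 1.35²·2942/75 = 71.491

t(2,2)=1.897 V=71.491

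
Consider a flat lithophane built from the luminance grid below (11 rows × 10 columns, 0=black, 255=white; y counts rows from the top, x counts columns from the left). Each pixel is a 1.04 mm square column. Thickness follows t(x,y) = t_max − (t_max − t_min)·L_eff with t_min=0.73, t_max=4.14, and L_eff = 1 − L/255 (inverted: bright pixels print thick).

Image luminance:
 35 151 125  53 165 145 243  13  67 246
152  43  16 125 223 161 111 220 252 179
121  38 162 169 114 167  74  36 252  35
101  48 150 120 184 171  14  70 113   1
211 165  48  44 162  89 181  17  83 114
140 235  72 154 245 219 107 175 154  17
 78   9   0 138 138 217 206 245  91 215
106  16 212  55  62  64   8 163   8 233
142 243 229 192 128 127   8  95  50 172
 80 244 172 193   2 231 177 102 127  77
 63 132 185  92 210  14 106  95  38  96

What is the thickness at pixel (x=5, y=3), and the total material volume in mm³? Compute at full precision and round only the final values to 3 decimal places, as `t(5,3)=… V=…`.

span = t_max - t_min = 4.14 - 0.73 = 3.410
L(5,3) = 171, L_eff = 1 - 171/255 = 0.329412 (inverted)
t(5,3) = 4.14 - 3.410·0.329412 = 3.017
Σt over all 11·10 pixels = 392909/1500 ≈ 261.9393333
V = pitch²·Σt = 1.04²·392909/1500 = 283.314

t(5,3)=3.017 V=283.314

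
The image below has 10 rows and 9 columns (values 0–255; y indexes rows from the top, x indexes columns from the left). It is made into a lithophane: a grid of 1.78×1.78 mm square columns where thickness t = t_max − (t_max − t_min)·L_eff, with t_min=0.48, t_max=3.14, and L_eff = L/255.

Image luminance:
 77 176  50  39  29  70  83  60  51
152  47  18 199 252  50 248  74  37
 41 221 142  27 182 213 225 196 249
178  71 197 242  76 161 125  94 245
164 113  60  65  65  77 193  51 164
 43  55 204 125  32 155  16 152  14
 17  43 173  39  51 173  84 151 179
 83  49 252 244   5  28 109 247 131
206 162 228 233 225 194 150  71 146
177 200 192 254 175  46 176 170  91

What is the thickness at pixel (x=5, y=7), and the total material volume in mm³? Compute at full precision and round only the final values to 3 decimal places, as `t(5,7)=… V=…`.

t(5,7)=2.848 V=515.339

span = t_max - t_min = 3.14 - 0.48 = 2.660
L(5,7) = 28, L_eff = 28/255 = 0.109804
t(5,7) = 3.14 - 2.660·0.109804 = 2.848
Σt over all 10·9 pixels = 691261/4250 ≈ 162.6496471
V = pitch²·Σt = 1.78²·691261/4250 = 515.339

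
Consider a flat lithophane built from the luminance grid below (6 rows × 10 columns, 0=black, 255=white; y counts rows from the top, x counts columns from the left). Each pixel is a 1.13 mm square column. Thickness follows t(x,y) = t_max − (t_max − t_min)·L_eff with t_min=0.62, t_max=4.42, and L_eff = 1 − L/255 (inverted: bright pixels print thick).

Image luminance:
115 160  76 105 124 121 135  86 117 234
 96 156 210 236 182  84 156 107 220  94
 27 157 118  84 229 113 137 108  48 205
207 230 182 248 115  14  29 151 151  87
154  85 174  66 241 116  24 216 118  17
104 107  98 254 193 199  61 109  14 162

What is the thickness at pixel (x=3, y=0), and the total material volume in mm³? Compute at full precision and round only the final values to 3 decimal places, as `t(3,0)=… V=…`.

span = t_max - t_min = 4.42 - 0.62 = 3.800
L(3,0) = 105, L_eff = 1 - 105/255 = 0.588235 (inverted)
t(3,0) = 4.42 - 3.800·0.588235 = 2.185
Σt over all 6·10 pixels = 198784/1275 ≈ 155.9090196
V = pitch²·Σt = 1.13²·198784/1275 = 199.080

t(3,0)=2.185 V=199.080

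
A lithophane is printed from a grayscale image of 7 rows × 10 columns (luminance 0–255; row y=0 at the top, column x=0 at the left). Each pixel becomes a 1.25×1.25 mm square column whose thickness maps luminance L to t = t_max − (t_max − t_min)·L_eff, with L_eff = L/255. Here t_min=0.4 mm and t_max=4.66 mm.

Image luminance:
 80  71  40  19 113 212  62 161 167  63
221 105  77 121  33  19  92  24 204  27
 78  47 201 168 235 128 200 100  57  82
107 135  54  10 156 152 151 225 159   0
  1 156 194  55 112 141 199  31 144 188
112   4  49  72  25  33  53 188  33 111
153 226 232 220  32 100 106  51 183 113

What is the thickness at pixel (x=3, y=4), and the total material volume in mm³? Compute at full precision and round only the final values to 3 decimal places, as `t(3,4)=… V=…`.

t(3,4)=3.741 V=309.400

span = t_max - t_min = 4.66 - 0.4 = 4.260
L(3,4) = 55, L_eff = 55/255 = 0.215686
t(3,4) = 4.66 - 4.260·0.215686 = 3.741
Σt over all 7·10 pixels = 841567/4250 ≈ 198.0157647
V = pitch²·Σt = 1.25²·841567/4250 = 309.400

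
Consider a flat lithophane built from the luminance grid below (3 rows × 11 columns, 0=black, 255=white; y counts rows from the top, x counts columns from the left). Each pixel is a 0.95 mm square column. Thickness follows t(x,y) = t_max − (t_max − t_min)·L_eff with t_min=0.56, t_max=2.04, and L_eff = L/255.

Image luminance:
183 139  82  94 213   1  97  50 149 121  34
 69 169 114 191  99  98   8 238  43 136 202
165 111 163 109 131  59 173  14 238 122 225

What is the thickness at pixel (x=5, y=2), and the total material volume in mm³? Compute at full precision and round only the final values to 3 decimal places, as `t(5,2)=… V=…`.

span = t_max - t_min = 2.04 - 0.56 = 1.480
L(5,2) = 59, L_eff = 59/255 = 0.231373
t(5,2) = 2.04 - 1.480·0.231373 = 1.698
Σt over all 3·11 pixels = 55937/1275 ≈ 43.8721569
V = pitch²·Σt = 0.95²·55937/1275 = 39.595

t(5,2)=1.698 V=39.595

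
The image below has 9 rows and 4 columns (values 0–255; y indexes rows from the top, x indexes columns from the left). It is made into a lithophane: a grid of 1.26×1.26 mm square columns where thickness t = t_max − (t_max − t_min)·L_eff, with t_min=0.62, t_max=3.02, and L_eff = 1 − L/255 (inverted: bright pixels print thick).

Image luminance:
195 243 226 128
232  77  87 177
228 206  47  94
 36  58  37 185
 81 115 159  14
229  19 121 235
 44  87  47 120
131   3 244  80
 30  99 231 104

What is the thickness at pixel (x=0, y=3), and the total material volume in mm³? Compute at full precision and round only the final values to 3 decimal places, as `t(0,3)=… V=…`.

t(0,3)=0.959 V=101.913

span = t_max - t_min = 3.02 - 0.62 = 2.400
L(0,3) = 36, L_eff = 1 - 36/255 = 0.858824 (inverted)
t(0,3) = 3.02 - 2.400·0.858824 = 0.959
Σt over all 9·4 pixels = 27282/425 ≈ 64.1929412
V = pitch²·Σt = 1.26²·27282/425 = 101.913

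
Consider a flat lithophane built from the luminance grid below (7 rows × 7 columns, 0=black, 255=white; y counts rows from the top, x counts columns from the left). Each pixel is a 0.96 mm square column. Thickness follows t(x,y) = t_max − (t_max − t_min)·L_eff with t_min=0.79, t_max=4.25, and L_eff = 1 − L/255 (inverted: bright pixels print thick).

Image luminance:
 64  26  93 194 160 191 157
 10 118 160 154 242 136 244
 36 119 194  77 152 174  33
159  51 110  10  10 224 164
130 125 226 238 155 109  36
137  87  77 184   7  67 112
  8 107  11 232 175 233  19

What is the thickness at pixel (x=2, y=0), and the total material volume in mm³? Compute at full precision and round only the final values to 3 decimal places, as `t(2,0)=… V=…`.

t(2,0)=2.052 V=109.916

span = t_max - t_min = 4.25 - 0.79 = 3.460
L(2,0) = 93, L_eff = 1 - 93/255 = 0.635294 (inverted)
t(2,0) = 4.25 - 3.460·0.635294 = 2.052
Σt over all 7·7 pixels = 1013769/8500 ≈ 119.2669412
V = pitch²·Σt = 0.96²·1013769/8500 = 109.916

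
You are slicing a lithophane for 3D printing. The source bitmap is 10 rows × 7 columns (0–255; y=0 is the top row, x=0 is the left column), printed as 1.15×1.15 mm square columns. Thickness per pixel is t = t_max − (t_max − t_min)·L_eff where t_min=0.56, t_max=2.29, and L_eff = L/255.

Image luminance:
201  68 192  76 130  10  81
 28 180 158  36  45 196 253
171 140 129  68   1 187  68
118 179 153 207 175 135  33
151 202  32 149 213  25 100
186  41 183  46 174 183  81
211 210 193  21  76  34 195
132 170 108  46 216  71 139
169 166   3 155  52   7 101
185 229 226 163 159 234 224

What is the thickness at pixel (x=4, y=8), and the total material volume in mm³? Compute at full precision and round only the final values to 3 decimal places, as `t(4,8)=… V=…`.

t(4,8)=1.937 V=130.538

span = t_max - t_min = 2.29 - 0.56 = 1.730
L(4,8) = 52, L_eff = 52/255 = 0.203922
t(4,8) = 2.29 - 1.730·0.203922 = 1.937
Σt over all 10·7 pixels = 2516983/25500 ≈ 98.7052157
V = pitch²·Σt = 1.15²·2516983/25500 = 130.538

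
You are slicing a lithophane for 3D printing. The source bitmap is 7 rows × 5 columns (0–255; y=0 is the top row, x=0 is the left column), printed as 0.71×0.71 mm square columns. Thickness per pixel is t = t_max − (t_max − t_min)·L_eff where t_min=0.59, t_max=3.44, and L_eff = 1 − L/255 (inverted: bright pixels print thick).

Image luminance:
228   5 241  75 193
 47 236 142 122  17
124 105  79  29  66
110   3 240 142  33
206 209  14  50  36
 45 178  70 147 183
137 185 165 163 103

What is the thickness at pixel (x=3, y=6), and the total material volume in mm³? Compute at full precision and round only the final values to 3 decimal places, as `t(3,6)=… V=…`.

span = t_max - t_min = 3.44 - 0.59 = 2.850
L(3,6) = 163, L_eff = 1 - 163/255 = 0.360784 (inverted)
t(3,6) = 3.44 - 2.850·0.360784 = 2.412
Σt over all 7·5 pixels = 113537/1700 ≈ 66.7864706
V = pitch²·Σt = 0.71²·113537/1700 = 33.667

t(3,6)=2.412 V=33.667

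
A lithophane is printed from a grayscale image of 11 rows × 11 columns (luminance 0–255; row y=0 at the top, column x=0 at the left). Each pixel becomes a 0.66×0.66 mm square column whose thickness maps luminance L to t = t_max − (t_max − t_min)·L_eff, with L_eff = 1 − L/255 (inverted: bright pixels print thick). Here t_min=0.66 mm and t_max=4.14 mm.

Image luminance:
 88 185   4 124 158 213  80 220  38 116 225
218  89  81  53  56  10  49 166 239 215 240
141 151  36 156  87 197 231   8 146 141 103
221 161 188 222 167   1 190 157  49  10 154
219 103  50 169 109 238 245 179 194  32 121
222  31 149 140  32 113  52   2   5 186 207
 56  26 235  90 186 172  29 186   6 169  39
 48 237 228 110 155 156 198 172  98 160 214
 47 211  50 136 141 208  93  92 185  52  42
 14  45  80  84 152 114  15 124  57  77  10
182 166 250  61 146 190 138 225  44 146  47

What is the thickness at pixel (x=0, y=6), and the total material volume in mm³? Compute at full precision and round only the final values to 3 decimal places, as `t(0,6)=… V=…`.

t(0,6)=1.424 V=125.003

span = t_max - t_min = 4.14 - 0.66 = 3.480
L(0,6) = 56, L_eff = 1 - 56/255 = 0.780392 (inverted)
t(0,6) = 4.14 - 3.480·0.780392 = 1.424
Σt over all 11·11 pixels = 1219613/4250 ≈ 286.9677647
V = pitch²·Σt = 0.66²·1219613/4250 = 125.003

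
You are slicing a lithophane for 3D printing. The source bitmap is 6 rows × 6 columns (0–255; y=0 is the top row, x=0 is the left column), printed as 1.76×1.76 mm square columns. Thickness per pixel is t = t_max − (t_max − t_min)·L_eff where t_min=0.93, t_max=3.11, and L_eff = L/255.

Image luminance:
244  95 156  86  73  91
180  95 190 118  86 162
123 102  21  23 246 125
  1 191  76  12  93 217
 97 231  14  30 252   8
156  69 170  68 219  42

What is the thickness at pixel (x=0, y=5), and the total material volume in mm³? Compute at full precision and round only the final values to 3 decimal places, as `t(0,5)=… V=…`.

t(0,5)=1.776 V=236.592

span = t_max - t_min = 3.11 - 0.93 = 2.180
L(0,5) = 156, L_eff = 156/255 = 0.611765
t(0,5) = 3.11 - 2.180·0.611765 = 1.776
Σt over all 6·6 pixels = 486916/6375 ≈ 76.3789804
V = pitch²·Σt = 1.76²·486916/6375 = 236.592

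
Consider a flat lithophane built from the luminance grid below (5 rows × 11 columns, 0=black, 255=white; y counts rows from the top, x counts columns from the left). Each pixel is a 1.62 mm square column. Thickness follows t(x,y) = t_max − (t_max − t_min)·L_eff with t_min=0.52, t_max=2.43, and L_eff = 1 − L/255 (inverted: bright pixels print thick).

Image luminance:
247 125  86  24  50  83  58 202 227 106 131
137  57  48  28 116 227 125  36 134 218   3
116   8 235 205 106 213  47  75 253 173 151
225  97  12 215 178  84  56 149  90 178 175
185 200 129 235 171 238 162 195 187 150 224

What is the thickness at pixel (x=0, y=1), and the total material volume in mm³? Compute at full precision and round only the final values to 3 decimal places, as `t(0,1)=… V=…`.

span = t_max - t_min = 2.43 - 0.52 = 1.910
L(0,1) = 137, L_eff = 1 - 137/255 = 0.462745 (inverted)
t(0,1) = 2.43 - 1.910·0.462745 = 1.546
Σt over all 5·11 pixels = 435607/5100 ≈ 85.4131373
V = pitch²·Σt = 1.62²·435607/5100 = 224.158

t(0,1)=1.546 V=224.158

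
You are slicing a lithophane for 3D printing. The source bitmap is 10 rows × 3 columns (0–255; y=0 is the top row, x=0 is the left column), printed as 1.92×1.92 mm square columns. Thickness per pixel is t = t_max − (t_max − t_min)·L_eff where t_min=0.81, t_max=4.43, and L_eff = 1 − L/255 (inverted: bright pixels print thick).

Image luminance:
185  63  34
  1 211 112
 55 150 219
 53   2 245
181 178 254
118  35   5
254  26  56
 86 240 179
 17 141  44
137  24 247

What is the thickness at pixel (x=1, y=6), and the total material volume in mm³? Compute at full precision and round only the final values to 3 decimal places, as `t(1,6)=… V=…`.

t(1,6)=1.179 V=275.464

span = t_max - t_min = 4.43 - 0.81 = 3.620
L(1,6) = 26, L_eff = 1 - 26/255 = 0.898039 (inverted)
t(1,6) = 4.43 - 3.620·0.898039 = 1.179
Σt over all 10·3 pixels = 317579/4250 ≈ 74.7244706
V = pitch²·Σt = 1.92²·317579/4250 = 275.464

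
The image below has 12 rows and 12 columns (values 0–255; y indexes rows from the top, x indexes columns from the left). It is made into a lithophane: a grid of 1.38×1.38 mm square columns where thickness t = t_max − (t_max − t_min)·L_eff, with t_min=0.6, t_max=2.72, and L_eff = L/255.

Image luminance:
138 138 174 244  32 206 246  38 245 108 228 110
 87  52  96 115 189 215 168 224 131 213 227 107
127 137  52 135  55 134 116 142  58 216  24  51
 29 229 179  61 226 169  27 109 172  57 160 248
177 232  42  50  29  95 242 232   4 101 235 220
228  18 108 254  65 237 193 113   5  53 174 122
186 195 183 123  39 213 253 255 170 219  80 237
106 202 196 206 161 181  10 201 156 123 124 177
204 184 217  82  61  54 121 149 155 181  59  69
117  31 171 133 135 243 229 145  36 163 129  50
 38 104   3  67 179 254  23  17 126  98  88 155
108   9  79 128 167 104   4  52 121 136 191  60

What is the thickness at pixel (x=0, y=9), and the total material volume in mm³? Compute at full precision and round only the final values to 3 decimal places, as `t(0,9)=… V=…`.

span = t_max - t_min = 2.72 - 0.6 = 2.120
L(0,9) = 117, L_eff = 117/255 = 0.458824
t(0,9) = 2.72 - 2.120·0.458824 = 1.747
Σt over all 12·12 pixels = 1474166/6375 ≈ 231.2417255
V = pitch²·Σt = 1.38²·1474166/6375 = 440.377

t(0,9)=1.747 V=440.377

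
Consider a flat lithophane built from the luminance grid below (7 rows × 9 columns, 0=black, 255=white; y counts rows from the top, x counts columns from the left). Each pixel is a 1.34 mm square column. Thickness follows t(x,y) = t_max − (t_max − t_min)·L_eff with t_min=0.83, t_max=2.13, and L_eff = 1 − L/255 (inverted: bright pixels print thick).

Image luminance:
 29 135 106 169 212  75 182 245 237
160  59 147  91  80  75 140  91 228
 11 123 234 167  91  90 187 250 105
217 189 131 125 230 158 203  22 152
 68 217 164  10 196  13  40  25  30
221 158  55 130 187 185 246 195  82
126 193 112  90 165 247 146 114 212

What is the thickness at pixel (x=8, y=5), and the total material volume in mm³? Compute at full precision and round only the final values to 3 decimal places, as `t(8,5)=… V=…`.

t(8,5)=1.248 V=174.200

span = t_max - t_min = 2.13 - 0.83 = 1.300
L(8,5) = 82, L_eff = 1 - 82/255 = 0.678431 (inverted)
t(8,5) = 2.13 - 1.300·0.678431 = 1.248
Σt over all 7·9 pixels = 494777/5100 ≈ 97.0150980
V = pitch²·Σt = 1.34²·494777/5100 = 174.200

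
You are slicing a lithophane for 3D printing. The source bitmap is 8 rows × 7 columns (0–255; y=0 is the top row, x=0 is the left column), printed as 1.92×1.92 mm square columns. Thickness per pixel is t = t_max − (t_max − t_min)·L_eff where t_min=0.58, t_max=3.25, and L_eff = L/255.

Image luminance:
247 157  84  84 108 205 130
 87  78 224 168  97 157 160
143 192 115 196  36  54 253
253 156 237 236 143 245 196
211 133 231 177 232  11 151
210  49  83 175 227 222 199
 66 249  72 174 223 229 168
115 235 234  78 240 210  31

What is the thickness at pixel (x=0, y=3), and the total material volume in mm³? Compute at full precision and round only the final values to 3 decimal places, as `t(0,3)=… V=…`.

span = t_max - t_min = 3.25 - 0.58 = 2.670
L(0,3) = 253, L_eff = 253/255 = 0.992157
t(0,3) = 3.25 - 2.670·0.992157 = 0.601
Σt over all 8·7 pixels = 184809/2125 ≈ 86.9689412
V = pitch²·Σt = 1.92²·184809/2125 = 320.602

t(0,3)=0.601 V=320.602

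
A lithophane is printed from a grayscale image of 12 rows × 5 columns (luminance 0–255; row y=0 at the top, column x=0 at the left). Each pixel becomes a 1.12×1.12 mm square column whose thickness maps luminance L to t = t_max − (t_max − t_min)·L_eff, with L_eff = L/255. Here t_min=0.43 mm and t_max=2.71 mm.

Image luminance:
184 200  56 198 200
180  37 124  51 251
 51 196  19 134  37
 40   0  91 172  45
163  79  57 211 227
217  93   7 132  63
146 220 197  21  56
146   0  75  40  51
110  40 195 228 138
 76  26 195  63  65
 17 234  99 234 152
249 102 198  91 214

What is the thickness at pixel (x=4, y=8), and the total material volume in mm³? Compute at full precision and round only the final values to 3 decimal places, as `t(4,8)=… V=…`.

span = t_max - t_min = 2.71 - 0.43 = 2.280
L(4,8) = 138, L_eff = 138/255 = 0.541176
t(4,8) = 2.71 - 2.280·0.541176 = 1.476
Σt over all 12·5 pixels = 208858/2125 ≈ 98.2861176
V = pitch²·Σt = 1.12²·208858/2125 = 123.290

t(4,8)=1.476 V=123.290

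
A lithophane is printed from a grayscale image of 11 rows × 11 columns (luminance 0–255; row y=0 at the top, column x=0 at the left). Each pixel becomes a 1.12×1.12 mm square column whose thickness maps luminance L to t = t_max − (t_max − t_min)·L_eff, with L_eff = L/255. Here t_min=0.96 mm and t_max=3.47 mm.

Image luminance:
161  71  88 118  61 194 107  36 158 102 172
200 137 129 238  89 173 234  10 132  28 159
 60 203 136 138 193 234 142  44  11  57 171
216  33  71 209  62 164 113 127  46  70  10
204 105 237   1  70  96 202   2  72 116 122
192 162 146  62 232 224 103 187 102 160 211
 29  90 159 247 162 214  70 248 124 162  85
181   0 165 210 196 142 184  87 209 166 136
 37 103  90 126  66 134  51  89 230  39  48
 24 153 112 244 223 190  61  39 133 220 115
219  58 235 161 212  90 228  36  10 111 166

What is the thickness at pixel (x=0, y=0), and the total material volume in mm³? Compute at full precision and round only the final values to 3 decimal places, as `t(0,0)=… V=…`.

span = t_max - t_min = 3.47 - 0.96 = 2.510
L(0,0) = 161, L_eff = 161/255 = 0.631373
t(0,0) = 3.47 - 2.510·0.631373 = 1.885
Σt over all 11·11 pixels = 6782551/25500 ≈ 265.9823922
V = pitch²·Σt = 1.12²·6782551/25500 = 333.648

t(0,0)=1.885 V=333.648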